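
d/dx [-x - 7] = -1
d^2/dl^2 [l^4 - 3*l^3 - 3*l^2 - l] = 12*l^2 - 18*l - 6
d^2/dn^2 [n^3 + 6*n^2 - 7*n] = 6*n + 12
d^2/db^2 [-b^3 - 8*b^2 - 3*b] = -6*b - 16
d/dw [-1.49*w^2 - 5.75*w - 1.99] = -2.98*w - 5.75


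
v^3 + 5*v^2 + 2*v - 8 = (v - 1)*(v + 2)*(v + 4)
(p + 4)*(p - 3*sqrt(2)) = p^2 - 3*sqrt(2)*p + 4*p - 12*sqrt(2)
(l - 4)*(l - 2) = l^2 - 6*l + 8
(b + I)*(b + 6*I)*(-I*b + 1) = -I*b^3 + 8*b^2 + 13*I*b - 6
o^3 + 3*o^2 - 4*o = o*(o - 1)*(o + 4)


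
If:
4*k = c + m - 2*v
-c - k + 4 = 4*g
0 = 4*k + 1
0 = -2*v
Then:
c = -m - 1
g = m/4 + 21/16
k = -1/4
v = 0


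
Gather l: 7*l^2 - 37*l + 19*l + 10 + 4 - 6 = 7*l^2 - 18*l + 8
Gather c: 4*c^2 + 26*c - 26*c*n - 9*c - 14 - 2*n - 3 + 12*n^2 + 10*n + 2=4*c^2 + c*(17 - 26*n) + 12*n^2 + 8*n - 15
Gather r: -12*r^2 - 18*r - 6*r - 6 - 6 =-12*r^2 - 24*r - 12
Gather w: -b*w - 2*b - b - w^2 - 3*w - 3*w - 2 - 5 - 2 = -3*b - w^2 + w*(-b - 6) - 9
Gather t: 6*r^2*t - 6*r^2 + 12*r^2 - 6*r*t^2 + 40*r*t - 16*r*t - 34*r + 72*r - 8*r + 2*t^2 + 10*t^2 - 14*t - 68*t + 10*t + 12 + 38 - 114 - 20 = 6*r^2 + 30*r + t^2*(12 - 6*r) + t*(6*r^2 + 24*r - 72) - 84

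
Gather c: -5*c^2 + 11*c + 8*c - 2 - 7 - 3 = -5*c^2 + 19*c - 12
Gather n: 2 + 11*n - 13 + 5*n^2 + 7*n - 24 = 5*n^2 + 18*n - 35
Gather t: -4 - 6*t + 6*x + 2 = -6*t + 6*x - 2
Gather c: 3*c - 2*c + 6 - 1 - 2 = c + 3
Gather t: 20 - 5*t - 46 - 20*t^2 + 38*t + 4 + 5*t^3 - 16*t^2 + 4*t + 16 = 5*t^3 - 36*t^2 + 37*t - 6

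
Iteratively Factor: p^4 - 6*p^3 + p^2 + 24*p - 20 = (p - 2)*(p^3 - 4*p^2 - 7*p + 10) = (p - 5)*(p - 2)*(p^2 + p - 2) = (p - 5)*(p - 2)*(p - 1)*(p + 2)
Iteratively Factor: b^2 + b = (b)*(b + 1)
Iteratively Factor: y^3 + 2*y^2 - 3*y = (y)*(y^2 + 2*y - 3) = y*(y - 1)*(y + 3)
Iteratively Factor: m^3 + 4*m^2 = (m)*(m^2 + 4*m) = m^2*(m + 4)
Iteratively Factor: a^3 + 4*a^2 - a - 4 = (a + 4)*(a^2 - 1) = (a - 1)*(a + 4)*(a + 1)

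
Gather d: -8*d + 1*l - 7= -8*d + l - 7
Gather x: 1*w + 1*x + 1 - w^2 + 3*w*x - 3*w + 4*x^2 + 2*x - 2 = -w^2 - 2*w + 4*x^2 + x*(3*w + 3) - 1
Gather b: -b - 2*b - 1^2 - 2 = -3*b - 3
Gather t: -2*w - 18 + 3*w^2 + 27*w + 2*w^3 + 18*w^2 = 2*w^3 + 21*w^2 + 25*w - 18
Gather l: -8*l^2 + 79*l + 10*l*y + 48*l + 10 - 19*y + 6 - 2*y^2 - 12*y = -8*l^2 + l*(10*y + 127) - 2*y^2 - 31*y + 16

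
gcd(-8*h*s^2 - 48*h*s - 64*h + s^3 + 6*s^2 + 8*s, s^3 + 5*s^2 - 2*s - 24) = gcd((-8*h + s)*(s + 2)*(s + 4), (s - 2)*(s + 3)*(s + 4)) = s + 4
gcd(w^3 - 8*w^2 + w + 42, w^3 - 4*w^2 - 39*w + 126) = w^2 - 10*w + 21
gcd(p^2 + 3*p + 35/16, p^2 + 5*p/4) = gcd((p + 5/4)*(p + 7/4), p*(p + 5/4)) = p + 5/4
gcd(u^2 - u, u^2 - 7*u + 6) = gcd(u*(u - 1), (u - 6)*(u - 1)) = u - 1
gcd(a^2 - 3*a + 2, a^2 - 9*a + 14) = a - 2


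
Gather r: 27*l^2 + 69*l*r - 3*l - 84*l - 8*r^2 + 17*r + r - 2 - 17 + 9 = 27*l^2 - 87*l - 8*r^2 + r*(69*l + 18) - 10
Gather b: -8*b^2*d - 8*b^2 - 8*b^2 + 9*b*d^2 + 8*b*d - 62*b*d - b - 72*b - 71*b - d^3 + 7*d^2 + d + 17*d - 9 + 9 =b^2*(-8*d - 16) + b*(9*d^2 - 54*d - 144) - d^3 + 7*d^2 + 18*d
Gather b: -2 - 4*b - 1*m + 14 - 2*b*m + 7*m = b*(-2*m - 4) + 6*m + 12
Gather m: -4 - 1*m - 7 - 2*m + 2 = -3*m - 9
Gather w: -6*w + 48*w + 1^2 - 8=42*w - 7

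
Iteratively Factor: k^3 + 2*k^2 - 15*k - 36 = (k + 3)*(k^2 - k - 12) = (k - 4)*(k + 3)*(k + 3)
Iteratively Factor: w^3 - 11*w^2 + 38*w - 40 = (w - 5)*(w^2 - 6*w + 8) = (w - 5)*(w - 4)*(w - 2)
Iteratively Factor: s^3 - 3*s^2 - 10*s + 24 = (s + 3)*(s^2 - 6*s + 8) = (s - 4)*(s + 3)*(s - 2)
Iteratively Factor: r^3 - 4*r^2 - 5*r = (r)*(r^2 - 4*r - 5) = r*(r - 5)*(r + 1)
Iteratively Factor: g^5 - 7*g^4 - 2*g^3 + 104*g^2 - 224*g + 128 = (g - 4)*(g^4 - 3*g^3 - 14*g^2 + 48*g - 32) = (g - 4)*(g + 4)*(g^3 - 7*g^2 + 14*g - 8) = (g - 4)^2*(g + 4)*(g^2 - 3*g + 2) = (g - 4)^2*(g - 1)*(g + 4)*(g - 2)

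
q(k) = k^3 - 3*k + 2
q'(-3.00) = 24.00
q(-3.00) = -16.00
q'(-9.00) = 240.00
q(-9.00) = -700.00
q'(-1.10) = 0.63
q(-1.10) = 3.97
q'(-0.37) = -2.59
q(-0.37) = 3.06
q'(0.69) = -1.57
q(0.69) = 0.26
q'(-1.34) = 2.39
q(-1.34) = 3.61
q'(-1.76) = 6.29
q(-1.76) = 1.83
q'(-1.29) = 1.99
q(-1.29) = 3.72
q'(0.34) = -2.65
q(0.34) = 1.02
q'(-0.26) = -2.80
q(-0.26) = 2.76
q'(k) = 3*k^2 - 3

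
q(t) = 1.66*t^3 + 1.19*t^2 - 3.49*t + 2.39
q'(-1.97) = 11.15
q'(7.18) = 270.33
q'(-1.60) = 5.45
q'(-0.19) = -3.76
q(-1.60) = 4.22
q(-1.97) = 1.19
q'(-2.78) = 28.38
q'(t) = 4.98*t^2 + 2.38*t - 3.49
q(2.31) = 21.14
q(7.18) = 653.12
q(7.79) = 832.15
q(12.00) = 3000.35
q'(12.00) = 742.19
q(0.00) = 2.39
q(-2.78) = -14.38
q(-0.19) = 3.08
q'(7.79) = 317.26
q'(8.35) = 363.60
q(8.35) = 1022.64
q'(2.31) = 28.58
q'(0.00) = -3.49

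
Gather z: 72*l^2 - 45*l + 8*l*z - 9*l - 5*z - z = 72*l^2 - 54*l + z*(8*l - 6)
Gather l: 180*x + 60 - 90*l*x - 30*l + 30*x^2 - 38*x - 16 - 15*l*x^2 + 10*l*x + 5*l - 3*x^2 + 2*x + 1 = l*(-15*x^2 - 80*x - 25) + 27*x^2 + 144*x + 45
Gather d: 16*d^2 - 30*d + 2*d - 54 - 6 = 16*d^2 - 28*d - 60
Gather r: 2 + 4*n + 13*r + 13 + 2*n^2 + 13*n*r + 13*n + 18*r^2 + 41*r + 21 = 2*n^2 + 17*n + 18*r^2 + r*(13*n + 54) + 36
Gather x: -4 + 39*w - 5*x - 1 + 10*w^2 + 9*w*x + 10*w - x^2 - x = 10*w^2 + 49*w - x^2 + x*(9*w - 6) - 5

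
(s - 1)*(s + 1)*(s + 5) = s^3 + 5*s^2 - s - 5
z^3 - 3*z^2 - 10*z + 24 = (z - 4)*(z - 2)*(z + 3)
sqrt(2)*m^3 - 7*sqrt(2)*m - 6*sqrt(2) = (m - 3)*(m + 2)*(sqrt(2)*m + sqrt(2))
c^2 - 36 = (c - 6)*(c + 6)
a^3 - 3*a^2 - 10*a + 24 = (a - 4)*(a - 2)*(a + 3)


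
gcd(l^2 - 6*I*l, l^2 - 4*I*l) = l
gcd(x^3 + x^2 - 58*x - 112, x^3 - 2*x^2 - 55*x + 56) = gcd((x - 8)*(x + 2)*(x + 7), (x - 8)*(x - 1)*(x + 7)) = x^2 - x - 56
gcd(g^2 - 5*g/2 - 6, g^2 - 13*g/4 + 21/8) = 1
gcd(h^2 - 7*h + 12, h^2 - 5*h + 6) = h - 3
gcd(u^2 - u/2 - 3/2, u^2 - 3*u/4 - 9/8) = u - 3/2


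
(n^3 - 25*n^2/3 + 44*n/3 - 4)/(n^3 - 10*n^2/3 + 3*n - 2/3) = (n - 6)/(n - 1)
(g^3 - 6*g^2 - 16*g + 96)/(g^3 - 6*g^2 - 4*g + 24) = (g^2 - 16)/(g^2 - 4)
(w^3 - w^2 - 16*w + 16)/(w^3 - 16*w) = (w - 1)/w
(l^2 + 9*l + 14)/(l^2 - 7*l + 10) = (l^2 + 9*l + 14)/(l^2 - 7*l + 10)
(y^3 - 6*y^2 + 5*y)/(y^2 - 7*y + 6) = y*(y - 5)/(y - 6)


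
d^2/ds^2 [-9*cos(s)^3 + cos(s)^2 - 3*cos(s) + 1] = 39*cos(s)/4 - 2*cos(2*s) + 81*cos(3*s)/4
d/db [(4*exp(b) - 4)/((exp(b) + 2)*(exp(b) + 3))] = 4*(-exp(2*b) + 2*exp(b) + 11)*exp(b)/(exp(4*b) + 10*exp(3*b) + 37*exp(2*b) + 60*exp(b) + 36)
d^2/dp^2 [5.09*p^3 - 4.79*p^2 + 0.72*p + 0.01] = 30.54*p - 9.58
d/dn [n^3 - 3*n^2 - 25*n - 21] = 3*n^2 - 6*n - 25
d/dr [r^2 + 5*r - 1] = 2*r + 5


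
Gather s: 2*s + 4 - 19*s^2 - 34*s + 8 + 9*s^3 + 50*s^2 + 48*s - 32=9*s^3 + 31*s^2 + 16*s - 20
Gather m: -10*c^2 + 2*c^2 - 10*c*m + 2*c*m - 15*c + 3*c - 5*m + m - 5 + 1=-8*c^2 - 12*c + m*(-8*c - 4) - 4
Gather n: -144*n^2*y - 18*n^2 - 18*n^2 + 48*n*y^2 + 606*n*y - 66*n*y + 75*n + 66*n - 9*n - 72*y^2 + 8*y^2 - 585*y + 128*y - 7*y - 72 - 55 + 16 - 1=n^2*(-144*y - 36) + n*(48*y^2 + 540*y + 132) - 64*y^2 - 464*y - 112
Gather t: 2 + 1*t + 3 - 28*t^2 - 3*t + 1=-28*t^2 - 2*t + 6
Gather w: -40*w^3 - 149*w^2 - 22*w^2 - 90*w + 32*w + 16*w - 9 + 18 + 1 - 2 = -40*w^3 - 171*w^2 - 42*w + 8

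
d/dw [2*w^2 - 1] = 4*w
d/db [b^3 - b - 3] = 3*b^2 - 1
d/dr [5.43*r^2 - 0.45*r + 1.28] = 10.86*r - 0.45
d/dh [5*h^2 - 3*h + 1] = 10*h - 3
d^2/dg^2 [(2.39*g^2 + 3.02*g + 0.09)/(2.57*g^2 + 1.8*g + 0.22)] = (17.781316*g^3 - 4.54118999999997*g^2 - 7.747008*g - 1.67906)/(16.974593*g^6 + 35.66646*g^5 + 29.339634*g^4 + 11.93832*g^3 + 2.511564*g^2 + 0.26136*g + 0.010648)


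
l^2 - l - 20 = (l - 5)*(l + 4)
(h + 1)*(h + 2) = h^2 + 3*h + 2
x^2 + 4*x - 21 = (x - 3)*(x + 7)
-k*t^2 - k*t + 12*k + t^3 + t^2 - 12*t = (-k + t)*(t - 3)*(t + 4)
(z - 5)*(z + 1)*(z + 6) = z^3 + 2*z^2 - 29*z - 30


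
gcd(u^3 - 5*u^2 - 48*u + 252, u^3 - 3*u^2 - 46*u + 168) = u^2 + u - 42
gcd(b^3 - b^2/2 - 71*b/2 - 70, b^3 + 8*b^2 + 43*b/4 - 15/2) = b + 5/2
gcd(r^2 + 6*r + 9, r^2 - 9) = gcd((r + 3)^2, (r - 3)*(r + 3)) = r + 3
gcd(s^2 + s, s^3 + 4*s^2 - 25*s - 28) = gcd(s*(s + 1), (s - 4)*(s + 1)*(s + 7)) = s + 1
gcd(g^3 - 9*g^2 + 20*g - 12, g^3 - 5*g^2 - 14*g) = 1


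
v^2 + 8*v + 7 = (v + 1)*(v + 7)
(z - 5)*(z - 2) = z^2 - 7*z + 10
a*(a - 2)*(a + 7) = a^3 + 5*a^2 - 14*a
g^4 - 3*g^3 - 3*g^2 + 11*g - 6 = (g - 3)*(g - 1)^2*(g + 2)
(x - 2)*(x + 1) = x^2 - x - 2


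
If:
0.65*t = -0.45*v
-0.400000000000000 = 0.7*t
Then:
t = -0.57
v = 0.83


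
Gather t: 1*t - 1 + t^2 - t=t^2 - 1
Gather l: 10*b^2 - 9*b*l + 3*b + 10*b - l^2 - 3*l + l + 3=10*b^2 + 13*b - l^2 + l*(-9*b - 2) + 3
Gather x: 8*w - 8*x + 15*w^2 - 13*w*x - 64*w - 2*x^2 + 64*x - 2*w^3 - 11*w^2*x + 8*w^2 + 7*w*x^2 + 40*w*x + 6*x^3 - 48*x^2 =-2*w^3 + 23*w^2 - 56*w + 6*x^3 + x^2*(7*w - 50) + x*(-11*w^2 + 27*w + 56)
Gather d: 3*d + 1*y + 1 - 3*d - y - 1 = 0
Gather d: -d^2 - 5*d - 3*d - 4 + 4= -d^2 - 8*d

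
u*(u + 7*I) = u^2 + 7*I*u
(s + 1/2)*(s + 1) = s^2 + 3*s/2 + 1/2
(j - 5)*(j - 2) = j^2 - 7*j + 10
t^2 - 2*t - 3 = (t - 3)*(t + 1)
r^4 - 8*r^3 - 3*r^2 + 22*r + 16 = (r - 8)*(r - 2)*(r + 1)^2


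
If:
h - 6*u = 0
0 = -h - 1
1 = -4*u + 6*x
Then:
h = -1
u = -1/6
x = 1/18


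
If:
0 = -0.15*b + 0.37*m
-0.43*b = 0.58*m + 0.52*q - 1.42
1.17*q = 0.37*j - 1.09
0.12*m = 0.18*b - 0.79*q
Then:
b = 1.89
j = 3.94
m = 0.77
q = 0.31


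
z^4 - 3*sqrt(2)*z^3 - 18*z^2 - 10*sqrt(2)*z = z*(z - 5*sqrt(2))*(z + sqrt(2))^2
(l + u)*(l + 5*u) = l^2 + 6*l*u + 5*u^2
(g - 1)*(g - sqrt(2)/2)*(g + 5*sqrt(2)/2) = g^3 - g^2 + 2*sqrt(2)*g^2 - 2*sqrt(2)*g - 5*g/2 + 5/2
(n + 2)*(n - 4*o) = n^2 - 4*n*o + 2*n - 8*o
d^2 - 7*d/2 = d*(d - 7/2)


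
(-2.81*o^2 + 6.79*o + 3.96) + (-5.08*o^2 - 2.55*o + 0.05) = -7.89*o^2 + 4.24*o + 4.01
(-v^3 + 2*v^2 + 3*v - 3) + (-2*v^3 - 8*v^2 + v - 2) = -3*v^3 - 6*v^2 + 4*v - 5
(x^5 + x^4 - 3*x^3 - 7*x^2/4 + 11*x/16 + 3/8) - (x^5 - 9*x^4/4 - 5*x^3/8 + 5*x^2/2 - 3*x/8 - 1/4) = 13*x^4/4 - 19*x^3/8 - 17*x^2/4 + 17*x/16 + 5/8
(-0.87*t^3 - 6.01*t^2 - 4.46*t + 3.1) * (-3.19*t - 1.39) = 2.7753*t^4 + 20.3812*t^3 + 22.5813*t^2 - 3.6896*t - 4.309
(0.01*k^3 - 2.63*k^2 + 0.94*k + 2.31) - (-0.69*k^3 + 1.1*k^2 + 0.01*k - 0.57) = 0.7*k^3 - 3.73*k^2 + 0.93*k + 2.88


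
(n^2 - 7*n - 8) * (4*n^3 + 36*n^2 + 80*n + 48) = 4*n^5 + 8*n^4 - 204*n^3 - 800*n^2 - 976*n - 384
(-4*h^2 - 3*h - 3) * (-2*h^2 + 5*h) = 8*h^4 - 14*h^3 - 9*h^2 - 15*h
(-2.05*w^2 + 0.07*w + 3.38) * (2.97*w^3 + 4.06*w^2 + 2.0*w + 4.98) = -6.0885*w^5 - 8.1151*w^4 + 6.2228*w^3 + 3.6538*w^2 + 7.1086*w + 16.8324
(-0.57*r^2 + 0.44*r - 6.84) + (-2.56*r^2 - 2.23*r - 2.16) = -3.13*r^2 - 1.79*r - 9.0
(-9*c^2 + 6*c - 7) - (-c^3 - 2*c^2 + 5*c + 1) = c^3 - 7*c^2 + c - 8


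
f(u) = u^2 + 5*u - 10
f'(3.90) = 12.80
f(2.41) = 7.86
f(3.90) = 24.71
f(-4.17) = -13.46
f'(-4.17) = -3.34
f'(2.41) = 9.82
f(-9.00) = 26.00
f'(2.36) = 9.72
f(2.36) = 7.37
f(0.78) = -5.49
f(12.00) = 194.00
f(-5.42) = -7.72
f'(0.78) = 6.56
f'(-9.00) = -13.00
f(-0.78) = -13.29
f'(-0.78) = 3.44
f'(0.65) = 6.30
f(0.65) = -6.33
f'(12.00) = 29.00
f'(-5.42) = -5.84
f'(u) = 2*u + 5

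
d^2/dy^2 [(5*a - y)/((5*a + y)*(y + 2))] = 2*((5*a - y)*(5*a + y)^2 + (5*a - y)*(5*a + y)*(y + 2) + (5*a - y)*(y + 2)^2 + (5*a + y)^2*(y + 2) + (5*a + y)*(y + 2)^2)/((5*a + y)^3*(y + 2)^3)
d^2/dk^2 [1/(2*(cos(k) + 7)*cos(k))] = (-(1 - cos(2*k))^2 + 105*cos(k)/4 - 51*cos(2*k)/2 - 21*cos(3*k)/4 + 153/2)/(2*(cos(k) + 7)^3*cos(k)^3)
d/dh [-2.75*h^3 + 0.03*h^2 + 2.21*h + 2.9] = -8.25*h^2 + 0.06*h + 2.21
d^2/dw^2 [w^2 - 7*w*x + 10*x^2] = 2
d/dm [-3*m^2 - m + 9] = -6*m - 1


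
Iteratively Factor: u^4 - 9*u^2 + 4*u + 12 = (u + 3)*(u^3 - 3*u^2 + 4) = (u - 2)*(u + 3)*(u^2 - u - 2) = (u - 2)^2*(u + 3)*(u + 1)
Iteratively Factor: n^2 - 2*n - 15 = (n + 3)*(n - 5)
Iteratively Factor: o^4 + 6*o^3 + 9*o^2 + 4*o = (o + 1)*(o^3 + 5*o^2 + 4*o) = o*(o + 1)*(o^2 + 5*o + 4) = o*(o + 1)^2*(o + 4)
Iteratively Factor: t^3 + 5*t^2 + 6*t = (t + 2)*(t^2 + 3*t) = (t + 2)*(t + 3)*(t)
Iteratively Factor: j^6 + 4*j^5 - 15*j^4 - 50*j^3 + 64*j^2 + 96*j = (j - 2)*(j^5 + 6*j^4 - 3*j^3 - 56*j^2 - 48*j) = (j - 2)*(j + 4)*(j^4 + 2*j^3 - 11*j^2 - 12*j) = j*(j - 2)*(j + 4)*(j^3 + 2*j^2 - 11*j - 12) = j*(j - 2)*(j + 1)*(j + 4)*(j^2 + j - 12) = j*(j - 3)*(j - 2)*(j + 1)*(j + 4)*(j + 4)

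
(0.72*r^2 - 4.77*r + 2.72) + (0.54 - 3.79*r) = 0.72*r^2 - 8.56*r + 3.26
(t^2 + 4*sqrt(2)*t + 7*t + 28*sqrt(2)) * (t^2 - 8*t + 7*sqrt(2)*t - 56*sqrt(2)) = t^4 - t^3 + 11*sqrt(2)*t^3 - 11*sqrt(2)*t^2 - 616*sqrt(2)*t - 56*t - 3136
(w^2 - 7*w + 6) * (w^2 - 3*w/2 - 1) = w^4 - 17*w^3/2 + 31*w^2/2 - 2*w - 6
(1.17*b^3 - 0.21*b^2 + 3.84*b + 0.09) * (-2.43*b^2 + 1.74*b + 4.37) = -2.8431*b^5 + 2.5461*b^4 - 4.5837*b^3 + 5.5452*b^2 + 16.9374*b + 0.3933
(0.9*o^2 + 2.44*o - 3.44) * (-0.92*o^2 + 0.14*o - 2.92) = -0.828*o^4 - 2.1188*o^3 + 0.8784*o^2 - 7.6064*o + 10.0448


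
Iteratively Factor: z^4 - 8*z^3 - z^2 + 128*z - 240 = (z - 3)*(z^3 - 5*z^2 - 16*z + 80) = (z - 4)*(z - 3)*(z^2 - z - 20) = (z - 4)*(z - 3)*(z + 4)*(z - 5)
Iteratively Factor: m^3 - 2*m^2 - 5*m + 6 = (m + 2)*(m^2 - 4*m + 3) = (m - 3)*(m + 2)*(m - 1)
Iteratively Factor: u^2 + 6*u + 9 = (u + 3)*(u + 3)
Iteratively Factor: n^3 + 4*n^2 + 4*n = (n + 2)*(n^2 + 2*n) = n*(n + 2)*(n + 2)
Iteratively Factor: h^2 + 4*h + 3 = (h + 3)*(h + 1)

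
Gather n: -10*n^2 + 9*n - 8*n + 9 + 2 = -10*n^2 + n + 11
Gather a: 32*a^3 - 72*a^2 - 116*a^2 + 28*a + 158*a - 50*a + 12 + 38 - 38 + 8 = 32*a^3 - 188*a^2 + 136*a + 20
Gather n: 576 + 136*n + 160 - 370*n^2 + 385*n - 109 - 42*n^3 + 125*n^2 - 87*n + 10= -42*n^3 - 245*n^2 + 434*n + 637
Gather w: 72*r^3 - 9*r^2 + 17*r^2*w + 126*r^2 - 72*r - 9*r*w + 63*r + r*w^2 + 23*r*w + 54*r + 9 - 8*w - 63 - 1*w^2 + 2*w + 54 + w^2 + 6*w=72*r^3 + 117*r^2 + r*w^2 + 45*r + w*(17*r^2 + 14*r)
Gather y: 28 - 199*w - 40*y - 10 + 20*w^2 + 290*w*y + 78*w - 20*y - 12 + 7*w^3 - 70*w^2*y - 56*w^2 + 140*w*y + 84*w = 7*w^3 - 36*w^2 - 37*w + y*(-70*w^2 + 430*w - 60) + 6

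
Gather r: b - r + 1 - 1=b - r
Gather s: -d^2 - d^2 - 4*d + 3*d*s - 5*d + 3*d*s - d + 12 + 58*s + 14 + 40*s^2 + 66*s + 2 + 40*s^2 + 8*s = -2*d^2 - 10*d + 80*s^2 + s*(6*d + 132) + 28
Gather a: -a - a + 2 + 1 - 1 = 2 - 2*a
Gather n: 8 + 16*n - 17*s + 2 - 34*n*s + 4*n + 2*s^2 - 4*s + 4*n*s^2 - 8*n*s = n*(4*s^2 - 42*s + 20) + 2*s^2 - 21*s + 10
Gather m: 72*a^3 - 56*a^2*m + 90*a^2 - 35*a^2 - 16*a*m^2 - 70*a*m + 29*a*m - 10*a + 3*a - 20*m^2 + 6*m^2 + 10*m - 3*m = 72*a^3 + 55*a^2 - 7*a + m^2*(-16*a - 14) + m*(-56*a^2 - 41*a + 7)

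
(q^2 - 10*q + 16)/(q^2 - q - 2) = (q - 8)/(q + 1)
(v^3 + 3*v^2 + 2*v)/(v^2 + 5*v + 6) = v*(v + 1)/(v + 3)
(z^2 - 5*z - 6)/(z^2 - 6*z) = (z + 1)/z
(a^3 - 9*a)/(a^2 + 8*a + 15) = a*(a - 3)/(a + 5)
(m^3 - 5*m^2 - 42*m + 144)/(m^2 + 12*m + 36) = (m^2 - 11*m + 24)/(m + 6)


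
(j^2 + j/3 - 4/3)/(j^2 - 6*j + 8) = (3*j^2 + j - 4)/(3*(j^2 - 6*j + 8))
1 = 1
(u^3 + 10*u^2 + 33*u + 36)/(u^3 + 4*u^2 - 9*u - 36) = (u + 3)/(u - 3)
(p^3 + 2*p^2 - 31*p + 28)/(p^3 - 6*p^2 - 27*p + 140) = (p^2 + 6*p - 7)/(p^2 - 2*p - 35)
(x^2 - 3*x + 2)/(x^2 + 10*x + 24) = (x^2 - 3*x + 2)/(x^2 + 10*x + 24)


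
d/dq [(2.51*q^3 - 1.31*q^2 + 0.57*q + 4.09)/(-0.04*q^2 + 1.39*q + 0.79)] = (-0.1004*q^4 + 6.9778*q^3 + 4.1506*q^2 - 1.7426*q - 5.2348)/(0.0016*q^4 - 0.1112*q^3 + 1.8689*q^2 + 2.1962*q + 0.6241)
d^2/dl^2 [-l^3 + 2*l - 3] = -6*l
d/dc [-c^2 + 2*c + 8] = 2 - 2*c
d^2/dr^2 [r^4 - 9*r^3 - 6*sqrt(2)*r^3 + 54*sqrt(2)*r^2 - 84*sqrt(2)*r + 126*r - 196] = 12*r^2 - 54*r - 36*sqrt(2)*r + 108*sqrt(2)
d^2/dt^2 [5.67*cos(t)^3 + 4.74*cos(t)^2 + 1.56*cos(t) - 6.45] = -5.8125*cos(t) - 9.48*cos(2*t) - 12.7575*cos(3*t)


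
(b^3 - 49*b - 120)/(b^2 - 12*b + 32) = (b^2 + 8*b + 15)/(b - 4)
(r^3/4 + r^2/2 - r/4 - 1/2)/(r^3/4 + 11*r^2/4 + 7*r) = (r^3 + 2*r^2 - r - 2)/(r*(r^2 + 11*r + 28))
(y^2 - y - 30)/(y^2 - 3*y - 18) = (y + 5)/(y + 3)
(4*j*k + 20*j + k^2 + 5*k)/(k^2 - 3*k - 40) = (4*j + k)/(k - 8)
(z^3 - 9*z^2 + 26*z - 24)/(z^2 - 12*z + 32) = (z^2 - 5*z + 6)/(z - 8)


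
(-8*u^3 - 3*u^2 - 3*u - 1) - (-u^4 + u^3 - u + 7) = u^4 - 9*u^3 - 3*u^2 - 2*u - 8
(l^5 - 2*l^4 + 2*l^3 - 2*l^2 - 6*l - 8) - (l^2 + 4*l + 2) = l^5 - 2*l^4 + 2*l^3 - 3*l^2 - 10*l - 10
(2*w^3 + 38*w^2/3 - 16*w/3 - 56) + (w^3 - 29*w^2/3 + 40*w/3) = 3*w^3 + 3*w^2 + 8*w - 56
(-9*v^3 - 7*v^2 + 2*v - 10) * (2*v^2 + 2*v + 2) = -18*v^5 - 32*v^4 - 28*v^3 - 30*v^2 - 16*v - 20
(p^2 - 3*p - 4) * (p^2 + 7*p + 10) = p^4 + 4*p^3 - 15*p^2 - 58*p - 40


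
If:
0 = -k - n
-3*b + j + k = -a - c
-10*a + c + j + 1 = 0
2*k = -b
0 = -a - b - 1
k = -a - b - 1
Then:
No Solution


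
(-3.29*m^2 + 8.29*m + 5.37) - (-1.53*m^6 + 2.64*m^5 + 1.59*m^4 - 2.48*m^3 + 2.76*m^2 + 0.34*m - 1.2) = 1.53*m^6 - 2.64*m^5 - 1.59*m^4 + 2.48*m^3 - 6.05*m^2 + 7.95*m + 6.57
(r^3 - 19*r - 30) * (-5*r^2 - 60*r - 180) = -5*r^5 - 60*r^4 - 85*r^3 + 1290*r^2 + 5220*r + 5400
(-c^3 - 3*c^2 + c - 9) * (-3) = 3*c^3 + 9*c^2 - 3*c + 27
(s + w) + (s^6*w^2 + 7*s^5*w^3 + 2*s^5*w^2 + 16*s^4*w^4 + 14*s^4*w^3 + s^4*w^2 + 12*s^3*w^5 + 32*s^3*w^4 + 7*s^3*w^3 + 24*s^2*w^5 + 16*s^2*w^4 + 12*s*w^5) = s^6*w^2 + 7*s^5*w^3 + 2*s^5*w^2 + 16*s^4*w^4 + 14*s^4*w^3 + s^4*w^2 + 12*s^3*w^5 + 32*s^3*w^4 + 7*s^3*w^3 + 24*s^2*w^5 + 16*s^2*w^4 + 12*s*w^5 + s + w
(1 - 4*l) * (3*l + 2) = -12*l^2 - 5*l + 2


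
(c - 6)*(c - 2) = c^2 - 8*c + 12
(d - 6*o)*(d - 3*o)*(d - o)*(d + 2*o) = d^4 - 8*d^3*o + 7*d^2*o^2 + 36*d*o^3 - 36*o^4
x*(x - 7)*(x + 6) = x^3 - x^2 - 42*x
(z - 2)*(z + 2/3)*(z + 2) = z^3 + 2*z^2/3 - 4*z - 8/3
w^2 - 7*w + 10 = (w - 5)*(w - 2)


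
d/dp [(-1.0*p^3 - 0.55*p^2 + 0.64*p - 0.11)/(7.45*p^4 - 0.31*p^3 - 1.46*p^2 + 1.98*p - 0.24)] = (7.45*p^6 + 8.195*p^5 - 13.0145*p^4 - 0.2852*p^3 + 0.4631*p^2 - 0.0571999999999999*p + 0.0642)/(55.5025*p^8 - 4.619*p^7 - 21.6579*p^6 + 30.4072*p^5 - 2.672*p^4 - 5.6328*p^3 + 4.6212*p^2 - 0.9504*p + 0.0576)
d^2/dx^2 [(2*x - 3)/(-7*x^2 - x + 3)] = 2*(-(2*x - 3)*(14*x + 1)^2 + (42*x - 19)*(7*x^2 + x - 3))/(7*x^2 + x - 3)^3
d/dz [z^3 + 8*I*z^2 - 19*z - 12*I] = 3*z^2 + 16*I*z - 19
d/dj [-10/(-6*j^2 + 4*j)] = 10*(1 - 3*j)/(j^2*(3*j - 2)^2)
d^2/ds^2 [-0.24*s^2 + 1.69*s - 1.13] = -0.480000000000000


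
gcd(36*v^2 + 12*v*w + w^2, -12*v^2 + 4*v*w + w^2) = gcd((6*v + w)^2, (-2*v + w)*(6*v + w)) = 6*v + w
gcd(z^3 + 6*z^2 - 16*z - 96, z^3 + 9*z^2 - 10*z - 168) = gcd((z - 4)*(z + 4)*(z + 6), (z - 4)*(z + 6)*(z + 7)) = z^2 + 2*z - 24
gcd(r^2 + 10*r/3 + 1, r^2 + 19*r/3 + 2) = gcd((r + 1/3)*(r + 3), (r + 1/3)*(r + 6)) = r + 1/3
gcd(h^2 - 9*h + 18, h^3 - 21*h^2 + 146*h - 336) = h - 6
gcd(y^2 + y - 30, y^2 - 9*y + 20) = y - 5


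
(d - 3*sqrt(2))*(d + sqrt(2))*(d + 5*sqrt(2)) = d^3 + 3*sqrt(2)*d^2 - 26*d - 30*sqrt(2)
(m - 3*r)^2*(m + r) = m^3 - 5*m^2*r + 3*m*r^2 + 9*r^3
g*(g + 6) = g^2 + 6*g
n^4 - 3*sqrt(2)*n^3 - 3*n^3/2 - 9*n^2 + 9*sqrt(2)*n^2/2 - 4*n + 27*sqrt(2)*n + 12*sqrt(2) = (n - 4)*(n + 1/2)*(n + 2)*(n - 3*sqrt(2))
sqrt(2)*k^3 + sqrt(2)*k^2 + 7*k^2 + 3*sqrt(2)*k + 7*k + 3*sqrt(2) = (k + 1)*(k + 3*sqrt(2))*(sqrt(2)*k + 1)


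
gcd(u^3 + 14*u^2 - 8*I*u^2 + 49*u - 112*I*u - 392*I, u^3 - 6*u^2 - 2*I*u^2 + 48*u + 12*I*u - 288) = u - 8*I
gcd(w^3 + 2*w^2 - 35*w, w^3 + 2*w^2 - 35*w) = w^3 + 2*w^2 - 35*w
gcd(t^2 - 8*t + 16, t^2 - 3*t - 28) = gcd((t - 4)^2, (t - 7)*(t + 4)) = 1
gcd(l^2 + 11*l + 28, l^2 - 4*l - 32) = l + 4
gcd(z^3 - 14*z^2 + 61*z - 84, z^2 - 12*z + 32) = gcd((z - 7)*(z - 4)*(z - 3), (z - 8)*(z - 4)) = z - 4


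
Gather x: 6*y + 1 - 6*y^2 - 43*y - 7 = -6*y^2 - 37*y - 6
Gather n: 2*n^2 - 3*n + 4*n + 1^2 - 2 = 2*n^2 + n - 1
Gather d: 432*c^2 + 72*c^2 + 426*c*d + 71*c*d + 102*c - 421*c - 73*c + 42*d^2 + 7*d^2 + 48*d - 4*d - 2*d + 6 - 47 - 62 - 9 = 504*c^2 - 392*c + 49*d^2 + d*(497*c + 42) - 112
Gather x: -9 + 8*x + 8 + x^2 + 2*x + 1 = x^2 + 10*x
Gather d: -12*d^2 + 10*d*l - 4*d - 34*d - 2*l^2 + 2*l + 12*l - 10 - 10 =-12*d^2 + d*(10*l - 38) - 2*l^2 + 14*l - 20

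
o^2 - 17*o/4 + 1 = (o - 4)*(o - 1/4)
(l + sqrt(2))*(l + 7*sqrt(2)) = l^2 + 8*sqrt(2)*l + 14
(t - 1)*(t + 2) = t^2 + t - 2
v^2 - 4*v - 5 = (v - 5)*(v + 1)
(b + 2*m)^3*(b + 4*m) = b^4 + 10*b^3*m + 36*b^2*m^2 + 56*b*m^3 + 32*m^4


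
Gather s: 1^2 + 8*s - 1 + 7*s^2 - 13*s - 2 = 7*s^2 - 5*s - 2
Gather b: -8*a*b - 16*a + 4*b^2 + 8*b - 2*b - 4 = -16*a + 4*b^2 + b*(6 - 8*a) - 4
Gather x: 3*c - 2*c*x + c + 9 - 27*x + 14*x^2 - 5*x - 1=4*c + 14*x^2 + x*(-2*c - 32) + 8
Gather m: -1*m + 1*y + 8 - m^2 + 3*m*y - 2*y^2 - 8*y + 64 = -m^2 + m*(3*y - 1) - 2*y^2 - 7*y + 72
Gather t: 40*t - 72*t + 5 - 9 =-32*t - 4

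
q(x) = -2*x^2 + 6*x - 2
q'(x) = 6 - 4*x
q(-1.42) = -14.55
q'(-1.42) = 11.68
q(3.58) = -6.15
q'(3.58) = -8.32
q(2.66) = -0.19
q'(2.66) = -4.64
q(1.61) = 2.48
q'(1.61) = -0.44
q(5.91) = -36.40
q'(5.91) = -17.64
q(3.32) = -4.12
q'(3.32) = -7.28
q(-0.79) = -7.99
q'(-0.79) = 9.16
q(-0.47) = -5.26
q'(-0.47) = 7.88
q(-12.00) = -362.00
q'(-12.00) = 54.00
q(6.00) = -38.00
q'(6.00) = -18.00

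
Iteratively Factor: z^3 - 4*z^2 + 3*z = (z - 1)*(z^2 - 3*z) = (z - 3)*(z - 1)*(z)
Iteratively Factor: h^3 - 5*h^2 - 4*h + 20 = (h - 2)*(h^2 - 3*h - 10) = (h - 5)*(h - 2)*(h + 2)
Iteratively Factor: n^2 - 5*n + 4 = (n - 4)*(n - 1)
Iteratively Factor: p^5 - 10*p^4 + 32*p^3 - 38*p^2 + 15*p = (p - 3)*(p^4 - 7*p^3 + 11*p^2 - 5*p) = (p - 3)*(p - 1)*(p^3 - 6*p^2 + 5*p) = (p - 5)*(p - 3)*(p - 1)*(p^2 - p) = (p - 5)*(p - 3)*(p - 1)^2*(p)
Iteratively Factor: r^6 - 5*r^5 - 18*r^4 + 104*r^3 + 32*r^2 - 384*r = (r + 4)*(r^5 - 9*r^4 + 18*r^3 + 32*r^2 - 96*r) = (r - 4)*(r + 4)*(r^4 - 5*r^3 - 2*r^2 + 24*r) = (r - 4)*(r - 3)*(r + 4)*(r^3 - 2*r^2 - 8*r) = r*(r - 4)*(r - 3)*(r + 4)*(r^2 - 2*r - 8) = r*(r - 4)^2*(r - 3)*(r + 4)*(r + 2)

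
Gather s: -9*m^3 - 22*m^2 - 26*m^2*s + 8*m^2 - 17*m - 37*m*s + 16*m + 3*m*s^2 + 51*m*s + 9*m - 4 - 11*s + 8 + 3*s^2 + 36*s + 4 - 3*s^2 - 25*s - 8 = -9*m^3 - 14*m^2 + 3*m*s^2 + 8*m + s*(-26*m^2 + 14*m)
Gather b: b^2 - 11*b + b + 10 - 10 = b^2 - 10*b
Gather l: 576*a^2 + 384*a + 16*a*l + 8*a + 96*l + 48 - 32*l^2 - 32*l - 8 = 576*a^2 + 392*a - 32*l^2 + l*(16*a + 64) + 40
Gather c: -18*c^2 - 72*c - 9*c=-18*c^2 - 81*c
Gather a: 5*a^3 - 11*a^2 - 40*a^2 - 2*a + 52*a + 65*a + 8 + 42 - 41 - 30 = 5*a^3 - 51*a^2 + 115*a - 21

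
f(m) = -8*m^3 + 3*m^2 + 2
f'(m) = -24*m^2 + 6*m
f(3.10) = -207.50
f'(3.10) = -212.04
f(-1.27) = 23.23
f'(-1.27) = -46.33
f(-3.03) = 252.09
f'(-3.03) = -238.52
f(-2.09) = 88.14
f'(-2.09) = -117.37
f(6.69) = -2259.08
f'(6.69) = -1034.01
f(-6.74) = 2587.74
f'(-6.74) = -1130.70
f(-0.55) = 4.24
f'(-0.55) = -10.56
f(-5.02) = 1089.65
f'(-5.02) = -634.93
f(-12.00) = 14258.00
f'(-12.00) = -3528.00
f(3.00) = -187.00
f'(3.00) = -198.00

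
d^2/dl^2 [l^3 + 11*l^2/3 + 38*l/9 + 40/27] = 6*l + 22/3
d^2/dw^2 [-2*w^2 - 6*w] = -4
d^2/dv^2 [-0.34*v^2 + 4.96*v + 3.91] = -0.680000000000000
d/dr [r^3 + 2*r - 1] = 3*r^2 + 2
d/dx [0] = 0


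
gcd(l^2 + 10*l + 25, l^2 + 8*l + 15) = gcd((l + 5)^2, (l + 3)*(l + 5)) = l + 5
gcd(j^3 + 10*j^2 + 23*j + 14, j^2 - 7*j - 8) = j + 1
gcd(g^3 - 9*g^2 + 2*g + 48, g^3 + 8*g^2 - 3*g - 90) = g - 3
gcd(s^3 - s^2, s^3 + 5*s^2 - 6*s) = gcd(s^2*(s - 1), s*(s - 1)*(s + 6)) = s^2 - s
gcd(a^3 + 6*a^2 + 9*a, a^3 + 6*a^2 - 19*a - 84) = a + 3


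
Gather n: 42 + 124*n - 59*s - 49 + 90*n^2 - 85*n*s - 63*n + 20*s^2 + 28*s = 90*n^2 + n*(61 - 85*s) + 20*s^2 - 31*s - 7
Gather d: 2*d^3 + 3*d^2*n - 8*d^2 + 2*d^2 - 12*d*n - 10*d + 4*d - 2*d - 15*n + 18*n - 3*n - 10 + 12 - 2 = 2*d^3 + d^2*(3*n - 6) + d*(-12*n - 8)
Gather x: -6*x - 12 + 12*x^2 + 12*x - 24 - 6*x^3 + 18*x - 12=-6*x^3 + 12*x^2 + 24*x - 48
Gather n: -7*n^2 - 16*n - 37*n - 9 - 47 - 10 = -7*n^2 - 53*n - 66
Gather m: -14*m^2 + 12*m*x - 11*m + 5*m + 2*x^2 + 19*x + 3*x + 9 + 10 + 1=-14*m^2 + m*(12*x - 6) + 2*x^2 + 22*x + 20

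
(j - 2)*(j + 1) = j^2 - j - 2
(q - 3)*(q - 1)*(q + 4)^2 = q^4 + 4*q^3 - 13*q^2 - 40*q + 48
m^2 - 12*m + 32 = (m - 8)*(m - 4)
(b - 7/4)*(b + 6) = b^2 + 17*b/4 - 21/2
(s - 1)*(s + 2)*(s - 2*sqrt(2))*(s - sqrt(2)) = s^4 - 3*sqrt(2)*s^3 + s^3 - 3*sqrt(2)*s^2 + 2*s^2 + 4*s + 6*sqrt(2)*s - 8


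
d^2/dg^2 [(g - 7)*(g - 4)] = 2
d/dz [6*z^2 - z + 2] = 12*z - 1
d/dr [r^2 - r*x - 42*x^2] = 2*r - x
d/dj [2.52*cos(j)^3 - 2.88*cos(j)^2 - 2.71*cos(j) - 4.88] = (-7.56*cos(j)^2 + 5.76*cos(j) + 2.71)*sin(j)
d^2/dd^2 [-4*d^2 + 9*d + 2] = -8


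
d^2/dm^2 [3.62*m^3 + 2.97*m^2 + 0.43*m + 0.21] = 21.72*m + 5.94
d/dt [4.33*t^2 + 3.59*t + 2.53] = 8.66*t + 3.59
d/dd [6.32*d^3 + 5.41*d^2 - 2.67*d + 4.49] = 18.96*d^2 + 10.82*d - 2.67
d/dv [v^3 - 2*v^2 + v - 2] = 3*v^2 - 4*v + 1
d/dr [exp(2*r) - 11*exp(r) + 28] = (2*exp(r) - 11)*exp(r)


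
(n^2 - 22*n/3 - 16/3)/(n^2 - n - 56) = (n + 2/3)/(n + 7)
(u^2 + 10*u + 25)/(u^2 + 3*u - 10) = (u + 5)/(u - 2)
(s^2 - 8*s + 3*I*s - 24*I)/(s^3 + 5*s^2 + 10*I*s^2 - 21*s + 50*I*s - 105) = (s - 8)/(s^2 + s*(5 + 7*I) + 35*I)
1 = 1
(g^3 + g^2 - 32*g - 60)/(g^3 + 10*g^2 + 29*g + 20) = (g^2 - 4*g - 12)/(g^2 + 5*g + 4)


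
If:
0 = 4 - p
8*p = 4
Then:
No Solution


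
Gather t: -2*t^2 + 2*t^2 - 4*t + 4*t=0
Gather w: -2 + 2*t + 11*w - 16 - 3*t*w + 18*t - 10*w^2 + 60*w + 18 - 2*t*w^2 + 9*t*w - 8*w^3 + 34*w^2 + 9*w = 20*t - 8*w^3 + w^2*(24 - 2*t) + w*(6*t + 80)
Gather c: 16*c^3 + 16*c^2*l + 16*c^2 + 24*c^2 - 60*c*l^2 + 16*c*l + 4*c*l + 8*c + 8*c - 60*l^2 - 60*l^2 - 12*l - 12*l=16*c^3 + c^2*(16*l + 40) + c*(-60*l^2 + 20*l + 16) - 120*l^2 - 24*l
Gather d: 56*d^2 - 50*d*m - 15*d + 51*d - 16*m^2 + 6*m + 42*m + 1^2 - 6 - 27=56*d^2 + d*(36 - 50*m) - 16*m^2 + 48*m - 32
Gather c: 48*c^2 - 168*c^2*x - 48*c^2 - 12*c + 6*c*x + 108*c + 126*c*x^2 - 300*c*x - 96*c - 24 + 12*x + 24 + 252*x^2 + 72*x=-168*c^2*x + c*(126*x^2 - 294*x) + 252*x^2 + 84*x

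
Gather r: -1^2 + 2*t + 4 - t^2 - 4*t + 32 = -t^2 - 2*t + 35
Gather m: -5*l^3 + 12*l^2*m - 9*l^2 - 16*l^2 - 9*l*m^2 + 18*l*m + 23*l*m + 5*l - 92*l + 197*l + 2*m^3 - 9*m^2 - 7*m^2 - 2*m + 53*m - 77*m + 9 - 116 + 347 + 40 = -5*l^3 - 25*l^2 + 110*l + 2*m^3 + m^2*(-9*l - 16) + m*(12*l^2 + 41*l - 26) + 280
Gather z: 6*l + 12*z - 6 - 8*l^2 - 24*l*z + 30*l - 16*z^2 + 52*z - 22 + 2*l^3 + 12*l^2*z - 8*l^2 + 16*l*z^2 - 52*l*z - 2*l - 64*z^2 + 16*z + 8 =2*l^3 - 16*l^2 + 34*l + z^2*(16*l - 80) + z*(12*l^2 - 76*l + 80) - 20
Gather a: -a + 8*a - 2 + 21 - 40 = 7*a - 21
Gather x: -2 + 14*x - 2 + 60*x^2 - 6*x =60*x^2 + 8*x - 4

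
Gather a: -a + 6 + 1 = 7 - a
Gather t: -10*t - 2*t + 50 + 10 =60 - 12*t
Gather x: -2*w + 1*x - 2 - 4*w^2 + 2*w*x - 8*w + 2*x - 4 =-4*w^2 - 10*w + x*(2*w + 3) - 6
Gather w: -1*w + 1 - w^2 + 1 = -w^2 - w + 2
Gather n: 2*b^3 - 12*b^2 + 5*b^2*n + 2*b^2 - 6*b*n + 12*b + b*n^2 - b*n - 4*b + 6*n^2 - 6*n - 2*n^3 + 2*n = 2*b^3 - 10*b^2 + 8*b - 2*n^3 + n^2*(b + 6) + n*(5*b^2 - 7*b - 4)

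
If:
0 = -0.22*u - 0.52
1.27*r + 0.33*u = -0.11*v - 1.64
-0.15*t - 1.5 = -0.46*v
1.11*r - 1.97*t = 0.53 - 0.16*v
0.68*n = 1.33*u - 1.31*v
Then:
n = -10.56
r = -0.94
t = -0.55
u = -2.36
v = 3.08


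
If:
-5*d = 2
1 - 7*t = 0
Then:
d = -2/5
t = 1/7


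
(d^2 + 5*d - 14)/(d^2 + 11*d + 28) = (d - 2)/(d + 4)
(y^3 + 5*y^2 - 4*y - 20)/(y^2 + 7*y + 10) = y - 2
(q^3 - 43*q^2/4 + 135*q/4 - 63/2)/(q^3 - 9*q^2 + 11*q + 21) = (4*q^2 - 31*q + 42)/(4*(q^2 - 6*q - 7))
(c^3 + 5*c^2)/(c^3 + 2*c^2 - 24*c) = c*(c + 5)/(c^2 + 2*c - 24)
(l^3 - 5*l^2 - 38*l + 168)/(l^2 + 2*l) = (l^3 - 5*l^2 - 38*l + 168)/(l*(l + 2))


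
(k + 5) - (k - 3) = 8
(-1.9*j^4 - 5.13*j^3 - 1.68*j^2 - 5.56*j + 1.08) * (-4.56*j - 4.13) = 8.664*j^5 + 31.2398*j^4 + 28.8477*j^3 + 32.292*j^2 + 18.038*j - 4.4604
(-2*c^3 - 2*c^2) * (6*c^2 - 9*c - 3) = -12*c^5 + 6*c^4 + 24*c^3 + 6*c^2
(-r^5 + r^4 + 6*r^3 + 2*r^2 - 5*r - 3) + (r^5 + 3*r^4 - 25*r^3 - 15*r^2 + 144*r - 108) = 4*r^4 - 19*r^3 - 13*r^2 + 139*r - 111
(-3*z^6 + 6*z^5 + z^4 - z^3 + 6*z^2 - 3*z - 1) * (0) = 0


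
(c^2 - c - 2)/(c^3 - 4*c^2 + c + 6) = 1/(c - 3)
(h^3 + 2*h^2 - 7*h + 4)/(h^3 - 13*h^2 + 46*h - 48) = (h^3 + 2*h^2 - 7*h + 4)/(h^3 - 13*h^2 + 46*h - 48)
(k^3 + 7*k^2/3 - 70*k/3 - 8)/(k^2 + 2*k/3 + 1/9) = 3*(k^2 + 2*k - 24)/(3*k + 1)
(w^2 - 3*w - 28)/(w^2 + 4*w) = (w - 7)/w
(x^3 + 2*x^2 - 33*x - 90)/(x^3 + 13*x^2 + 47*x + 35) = (x^2 - 3*x - 18)/(x^2 + 8*x + 7)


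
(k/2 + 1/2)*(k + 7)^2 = k^3/2 + 15*k^2/2 + 63*k/2 + 49/2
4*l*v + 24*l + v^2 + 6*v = (4*l + v)*(v + 6)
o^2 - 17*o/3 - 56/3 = (o - 8)*(o + 7/3)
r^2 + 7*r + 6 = (r + 1)*(r + 6)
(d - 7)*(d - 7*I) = d^2 - 7*d - 7*I*d + 49*I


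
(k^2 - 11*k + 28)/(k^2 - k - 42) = (k - 4)/(k + 6)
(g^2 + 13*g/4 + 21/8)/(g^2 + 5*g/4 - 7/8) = (2*g + 3)/(2*g - 1)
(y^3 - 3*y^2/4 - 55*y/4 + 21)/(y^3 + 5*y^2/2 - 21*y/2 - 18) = (4*y - 7)/(2*(2*y + 3))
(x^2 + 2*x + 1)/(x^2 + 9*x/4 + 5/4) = 4*(x + 1)/(4*x + 5)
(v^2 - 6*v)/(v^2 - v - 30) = v/(v + 5)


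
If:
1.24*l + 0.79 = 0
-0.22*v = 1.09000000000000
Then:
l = -0.64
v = -4.95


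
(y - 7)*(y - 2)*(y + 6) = y^3 - 3*y^2 - 40*y + 84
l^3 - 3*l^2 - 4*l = l*(l - 4)*(l + 1)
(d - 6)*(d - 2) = d^2 - 8*d + 12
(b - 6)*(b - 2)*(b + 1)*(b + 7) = b^4 - 45*b^2 + 40*b + 84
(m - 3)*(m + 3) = m^2 - 9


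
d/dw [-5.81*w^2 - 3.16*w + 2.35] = -11.62*w - 3.16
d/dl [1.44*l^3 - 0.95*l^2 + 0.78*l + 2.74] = 4.32*l^2 - 1.9*l + 0.78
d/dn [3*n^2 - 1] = 6*n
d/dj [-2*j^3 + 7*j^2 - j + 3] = -6*j^2 + 14*j - 1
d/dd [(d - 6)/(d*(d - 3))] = (-d^2 + 12*d - 18)/(d^2*(d^2 - 6*d + 9))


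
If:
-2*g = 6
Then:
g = -3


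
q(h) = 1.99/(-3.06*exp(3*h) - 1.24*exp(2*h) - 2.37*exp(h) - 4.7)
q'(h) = 1.99*(9.18*exp(3*h) + 2.48*exp(2*h) + 2.37*exp(h))/(-3.06*exp(3*h) - 1.24*exp(2*h) - 2.37*exp(h) - 4.7)^2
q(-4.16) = -0.42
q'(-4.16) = 0.00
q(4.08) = -0.00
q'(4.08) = 0.00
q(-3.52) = -0.42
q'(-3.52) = 0.01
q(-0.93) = -0.33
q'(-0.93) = 0.10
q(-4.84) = -0.42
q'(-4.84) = 0.00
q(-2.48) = -0.41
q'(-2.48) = 0.02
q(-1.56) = -0.38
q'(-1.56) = 0.05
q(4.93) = -0.00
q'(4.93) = 0.00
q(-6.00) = -0.42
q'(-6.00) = 0.00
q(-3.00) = -0.41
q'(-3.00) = 0.01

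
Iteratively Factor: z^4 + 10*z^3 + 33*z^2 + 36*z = (z)*(z^3 + 10*z^2 + 33*z + 36) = z*(z + 3)*(z^2 + 7*z + 12) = z*(z + 3)^2*(z + 4)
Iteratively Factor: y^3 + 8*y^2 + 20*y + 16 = (y + 2)*(y^2 + 6*y + 8) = (y + 2)^2*(y + 4)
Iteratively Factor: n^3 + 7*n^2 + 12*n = (n + 3)*(n^2 + 4*n) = (n + 3)*(n + 4)*(n)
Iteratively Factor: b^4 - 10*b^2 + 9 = (b + 1)*(b^3 - b^2 - 9*b + 9) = (b - 1)*(b + 1)*(b^2 - 9) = (b - 1)*(b + 1)*(b + 3)*(b - 3)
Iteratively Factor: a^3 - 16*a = (a)*(a^2 - 16) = a*(a - 4)*(a + 4)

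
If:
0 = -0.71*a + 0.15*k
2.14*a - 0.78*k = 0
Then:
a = 0.00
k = 0.00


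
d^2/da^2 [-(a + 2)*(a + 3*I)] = -2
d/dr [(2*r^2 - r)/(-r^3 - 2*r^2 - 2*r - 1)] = (2*r^4 - 2*r^3 - 6*r^2 - 4*r + 1)/(r^6 + 4*r^5 + 8*r^4 + 10*r^3 + 8*r^2 + 4*r + 1)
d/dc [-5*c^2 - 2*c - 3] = -10*c - 2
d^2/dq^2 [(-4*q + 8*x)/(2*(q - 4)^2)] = 4*(-q + 6*x - 8)/(q - 4)^4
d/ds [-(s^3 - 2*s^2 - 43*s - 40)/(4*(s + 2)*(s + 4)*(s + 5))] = (-13*s^2 - 32*s + 8)/(4*(s^4 + 12*s^3 + 52*s^2 + 96*s + 64))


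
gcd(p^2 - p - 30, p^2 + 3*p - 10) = p + 5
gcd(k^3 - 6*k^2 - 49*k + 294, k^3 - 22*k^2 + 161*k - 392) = k - 7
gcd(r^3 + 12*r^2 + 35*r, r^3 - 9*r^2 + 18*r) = r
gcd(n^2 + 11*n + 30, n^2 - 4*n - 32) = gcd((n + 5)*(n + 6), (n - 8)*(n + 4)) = 1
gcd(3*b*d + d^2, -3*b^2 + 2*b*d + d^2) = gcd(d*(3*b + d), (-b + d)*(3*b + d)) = 3*b + d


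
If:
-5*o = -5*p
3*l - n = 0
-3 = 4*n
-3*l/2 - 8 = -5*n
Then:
No Solution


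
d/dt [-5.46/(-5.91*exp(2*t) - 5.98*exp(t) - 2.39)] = (-64.5372*exp(t) - 32.6508)*exp(t)/(5.91*exp(2*t) + 5.98*exp(t) + 2.39)^2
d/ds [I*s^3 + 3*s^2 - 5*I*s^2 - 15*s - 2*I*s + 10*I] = 3*I*s^2 + s*(6 - 10*I) - 15 - 2*I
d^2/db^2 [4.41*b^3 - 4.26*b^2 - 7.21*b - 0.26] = 26.46*b - 8.52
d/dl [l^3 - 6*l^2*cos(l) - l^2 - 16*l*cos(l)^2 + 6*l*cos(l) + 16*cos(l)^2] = 6*l^2*sin(l) + 3*l^2 - 6*l*sin(l) + 16*l*sin(2*l) - 12*l*cos(l) - 2*l - 16*sin(2*l) - 16*cos(l)^2 + 6*cos(l)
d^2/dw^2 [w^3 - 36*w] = 6*w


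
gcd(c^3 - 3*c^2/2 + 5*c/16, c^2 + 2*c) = c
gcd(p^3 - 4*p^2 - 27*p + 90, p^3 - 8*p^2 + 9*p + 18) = p^2 - 9*p + 18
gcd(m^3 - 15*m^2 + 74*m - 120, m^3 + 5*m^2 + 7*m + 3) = 1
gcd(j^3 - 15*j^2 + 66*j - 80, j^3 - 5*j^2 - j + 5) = j - 5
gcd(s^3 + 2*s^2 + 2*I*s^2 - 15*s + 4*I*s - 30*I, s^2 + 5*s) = s + 5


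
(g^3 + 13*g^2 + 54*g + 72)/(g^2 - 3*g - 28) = (g^2 + 9*g + 18)/(g - 7)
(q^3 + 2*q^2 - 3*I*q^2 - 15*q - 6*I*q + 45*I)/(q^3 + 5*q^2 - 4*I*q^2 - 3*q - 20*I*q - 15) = (q - 3)/(q - I)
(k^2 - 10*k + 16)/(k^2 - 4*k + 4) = (k - 8)/(k - 2)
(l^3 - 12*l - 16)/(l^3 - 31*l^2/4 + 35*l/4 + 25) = 4*(l^2 + 4*l + 4)/(4*l^2 - 15*l - 25)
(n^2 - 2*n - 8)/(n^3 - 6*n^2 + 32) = 1/(n - 4)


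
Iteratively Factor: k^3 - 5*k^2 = (k)*(k^2 - 5*k) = k*(k - 5)*(k)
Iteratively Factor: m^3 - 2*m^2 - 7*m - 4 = (m + 1)*(m^2 - 3*m - 4) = (m - 4)*(m + 1)*(m + 1)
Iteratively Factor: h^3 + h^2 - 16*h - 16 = (h + 4)*(h^2 - 3*h - 4) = (h + 1)*(h + 4)*(h - 4)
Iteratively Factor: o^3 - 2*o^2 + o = (o)*(o^2 - 2*o + 1) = o*(o - 1)*(o - 1)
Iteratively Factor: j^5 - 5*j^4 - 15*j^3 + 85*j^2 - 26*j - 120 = (j + 1)*(j^4 - 6*j^3 - 9*j^2 + 94*j - 120) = (j - 2)*(j + 1)*(j^3 - 4*j^2 - 17*j + 60) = (j - 2)*(j + 1)*(j + 4)*(j^2 - 8*j + 15) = (j - 3)*(j - 2)*(j + 1)*(j + 4)*(j - 5)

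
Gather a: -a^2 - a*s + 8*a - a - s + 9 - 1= -a^2 + a*(7 - s) - s + 8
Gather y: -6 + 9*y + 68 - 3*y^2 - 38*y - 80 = -3*y^2 - 29*y - 18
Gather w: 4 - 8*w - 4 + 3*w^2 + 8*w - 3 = 3*w^2 - 3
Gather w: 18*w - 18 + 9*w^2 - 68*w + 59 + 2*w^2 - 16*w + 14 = 11*w^2 - 66*w + 55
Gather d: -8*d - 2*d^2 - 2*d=-2*d^2 - 10*d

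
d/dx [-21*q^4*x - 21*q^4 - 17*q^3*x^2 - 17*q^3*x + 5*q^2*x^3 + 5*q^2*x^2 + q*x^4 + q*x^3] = q*(-21*q^3 - 34*q^2*x - 17*q^2 + 15*q*x^2 + 10*q*x + 4*x^3 + 3*x^2)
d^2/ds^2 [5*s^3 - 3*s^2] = 30*s - 6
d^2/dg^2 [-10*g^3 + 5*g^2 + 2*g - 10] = 10 - 60*g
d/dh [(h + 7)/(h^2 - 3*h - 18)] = (h^2 - 3*h - (h + 7)*(2*h - 3) - 18)/(-h^2 + 3*h + 18)^2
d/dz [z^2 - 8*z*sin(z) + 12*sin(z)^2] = -8*z*cos(z) + 2*z - 8*sin(z) + 12*sin(2*z)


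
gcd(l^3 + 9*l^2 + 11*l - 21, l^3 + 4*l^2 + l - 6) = l^2 + 2*l - 3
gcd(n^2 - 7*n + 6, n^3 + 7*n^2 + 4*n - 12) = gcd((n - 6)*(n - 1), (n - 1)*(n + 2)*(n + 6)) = n - 1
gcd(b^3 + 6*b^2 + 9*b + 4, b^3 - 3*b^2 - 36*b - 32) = b^2 + 5*b + 4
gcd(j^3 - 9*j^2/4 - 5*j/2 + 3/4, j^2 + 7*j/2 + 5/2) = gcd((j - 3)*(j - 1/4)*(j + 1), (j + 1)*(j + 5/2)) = j + 1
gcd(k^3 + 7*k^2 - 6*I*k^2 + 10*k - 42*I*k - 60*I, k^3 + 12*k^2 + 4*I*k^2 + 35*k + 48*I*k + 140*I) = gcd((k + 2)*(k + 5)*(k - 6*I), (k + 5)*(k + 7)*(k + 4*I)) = k + 5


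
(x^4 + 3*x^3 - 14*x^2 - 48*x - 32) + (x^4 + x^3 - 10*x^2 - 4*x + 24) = 2*x^4 + 4*x^3 - 24*x^2 - 52*x - 8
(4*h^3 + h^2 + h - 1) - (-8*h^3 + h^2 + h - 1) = 12*h^3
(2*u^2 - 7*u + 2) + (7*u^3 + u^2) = 7*u^3 + 3*u^2 - 7*u + 2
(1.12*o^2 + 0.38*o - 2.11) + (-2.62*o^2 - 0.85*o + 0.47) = -1.5*o^2 - 0.47*o - 1.64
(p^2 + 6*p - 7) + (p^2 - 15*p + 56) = 2*p^2 - 9*p + 49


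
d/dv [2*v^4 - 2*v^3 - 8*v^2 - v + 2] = 8*v^3 - 6*v^2 - 16*v - 1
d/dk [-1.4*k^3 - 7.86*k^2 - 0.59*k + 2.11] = -4.2*k^2 - 15.72*k - 0.59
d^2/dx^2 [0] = 0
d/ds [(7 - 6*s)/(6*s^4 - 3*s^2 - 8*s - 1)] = 2*(-18*s^4 + 9*s^2 + 24*s - (6*s - 7)*(-12*s^3 + 3*s + 4) + 3)/(-6*s^4 + 3*s^2 + 8*s + 1)^2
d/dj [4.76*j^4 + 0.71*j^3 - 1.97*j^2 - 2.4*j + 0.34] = 19.04*j^3 + 2.13*j^2 - 3.94*j - 2.4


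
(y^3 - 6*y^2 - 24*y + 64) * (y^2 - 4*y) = y^5 - 10*y^4 + 160*y^2 - 256*y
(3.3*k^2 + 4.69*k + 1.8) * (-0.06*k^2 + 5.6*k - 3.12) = -0.198*k^4 + 18.1986*k^3 + 15.86*k^2 - 4.5528*k - 5.616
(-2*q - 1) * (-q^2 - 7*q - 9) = 2*q^3 + 15*q^2 + 25*q + 9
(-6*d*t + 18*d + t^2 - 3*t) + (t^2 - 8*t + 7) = -6*d*t + 18*d + 2*t^2 - 11*t + 7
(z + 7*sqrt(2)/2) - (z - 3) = 3 + 7*sqrt(2)/2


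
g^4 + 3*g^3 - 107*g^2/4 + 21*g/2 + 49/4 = (g - 7/2)*(g - 1)*(g + 1/2)*(g + 7)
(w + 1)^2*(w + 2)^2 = w^4 + 6*w^3 + 13*w^2 + 12*w + 4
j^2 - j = j*(j - 1)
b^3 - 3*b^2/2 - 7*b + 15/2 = (b - 3)*(b - 1)*(b + 5/2)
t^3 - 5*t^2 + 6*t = t*(t - 3)*(t - 2)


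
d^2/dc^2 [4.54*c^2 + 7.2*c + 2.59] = 9.08000000000000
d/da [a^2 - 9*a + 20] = 2*a - 9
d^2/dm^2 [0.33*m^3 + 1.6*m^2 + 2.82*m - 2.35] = 1.98*m + 3.2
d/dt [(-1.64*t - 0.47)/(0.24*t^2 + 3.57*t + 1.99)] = (0.3936*t^2 + 0.2256*t - 1.5857)/(0.0576*t^4 + 1.7136*t^3 + 13.7001*t^2 + 14.2086*t + 3.9601)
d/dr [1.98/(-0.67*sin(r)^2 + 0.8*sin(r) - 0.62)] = (2.6532*sin(r) - 1.584)*cos(r)/(0.67*sin(r)^2 - 0.8*sin(r) + 0.62)^2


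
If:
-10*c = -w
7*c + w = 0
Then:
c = 0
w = 0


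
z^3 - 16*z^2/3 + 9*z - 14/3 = (z - 7/3)*(z - 2)*(z - 1)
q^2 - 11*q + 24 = (q - 8)*(q - 3)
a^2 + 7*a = a*(a + 7)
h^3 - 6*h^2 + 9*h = h*(h - 3)^2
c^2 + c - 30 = (c - 5)*(c + 6)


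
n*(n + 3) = n^2 + 3*n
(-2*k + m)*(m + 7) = -2*k*m - 14*k + m^2 + 7*m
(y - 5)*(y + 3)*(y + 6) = y^3 + 4*y^2 - 27*y - 90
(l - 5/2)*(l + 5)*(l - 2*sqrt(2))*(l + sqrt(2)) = l^4 - sqrt(2)*l^3 + 5*l^3/2 - 33*l^2/2 - 5*sqrt(2)*l^2/2 - 10*l + 25*sqrt(2)*l/2 + 50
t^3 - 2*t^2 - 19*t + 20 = (t - 5)*(t - 1)*(t + 4)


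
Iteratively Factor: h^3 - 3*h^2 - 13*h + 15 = (h - 1)*(h^2 - 2*h - 15) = (h - 5)*(h - 1)*(h + 3)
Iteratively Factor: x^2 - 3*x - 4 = (x + 1)*(x - 4)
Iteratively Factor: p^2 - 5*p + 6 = (p - 3)*(p - 2)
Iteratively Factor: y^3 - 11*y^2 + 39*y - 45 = (y - 3)*(y^2 - 8*y + 15) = (y - 5)*(y - 3)*(y - 3)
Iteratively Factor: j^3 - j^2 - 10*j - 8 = (j + 2)*(j^2 - 3*j - 4) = (j - 4)*(j + 2)*(j + 1)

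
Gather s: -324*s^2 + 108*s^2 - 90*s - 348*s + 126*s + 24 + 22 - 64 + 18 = -216*s^2 - 312*s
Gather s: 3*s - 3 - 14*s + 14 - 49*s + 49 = 60 - 60*s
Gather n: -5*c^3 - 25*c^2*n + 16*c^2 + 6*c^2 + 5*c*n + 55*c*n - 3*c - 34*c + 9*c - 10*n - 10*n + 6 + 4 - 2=-5*c^3 + 22*c^2 - 28*c + n*(-25*c^2 + 60*c - 20) + 8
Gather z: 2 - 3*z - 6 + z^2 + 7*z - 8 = z^2 + 4*z - 12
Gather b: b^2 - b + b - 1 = b^2 - 1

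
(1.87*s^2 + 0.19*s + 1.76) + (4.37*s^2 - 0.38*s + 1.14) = 6.24*s^2 - 0.19*s + 2.9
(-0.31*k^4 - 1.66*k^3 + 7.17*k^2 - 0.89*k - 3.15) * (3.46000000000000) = -1.0726*k^4 - 5.7436*k^3 + 24.8082*k^2 - 3.0794*k - 10.899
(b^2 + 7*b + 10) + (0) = b^2 + 7*b + 10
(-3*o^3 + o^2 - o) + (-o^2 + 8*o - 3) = -3*o^3 + 7*o - 3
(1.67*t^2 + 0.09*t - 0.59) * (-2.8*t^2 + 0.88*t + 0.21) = -4.676*t^4 + 1.2176*t^3 + 2.0819*t^2 - 0.5003*t - 0.1239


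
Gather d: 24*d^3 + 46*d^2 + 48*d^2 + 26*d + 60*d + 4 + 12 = 24*d^3 + 94*d^2 + 86*d + 16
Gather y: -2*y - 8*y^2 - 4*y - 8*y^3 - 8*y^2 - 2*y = -8*y^3 - 16*y^2 - 8*y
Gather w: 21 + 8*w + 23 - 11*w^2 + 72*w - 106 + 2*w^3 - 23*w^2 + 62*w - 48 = 2*w^3 - 34*w^2 + 142*w - 110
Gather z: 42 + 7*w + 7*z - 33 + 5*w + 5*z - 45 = 12*w + 12*z - 36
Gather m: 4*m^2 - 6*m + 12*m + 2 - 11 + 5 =4*m^2 + 6*m - 4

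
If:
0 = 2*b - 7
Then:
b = 7/2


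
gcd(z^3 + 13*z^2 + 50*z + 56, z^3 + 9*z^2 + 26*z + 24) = z^2 + 6*z + 8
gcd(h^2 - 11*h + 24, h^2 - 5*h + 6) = h - 3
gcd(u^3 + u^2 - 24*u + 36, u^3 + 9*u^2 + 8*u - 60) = u^2 + 4*u - 12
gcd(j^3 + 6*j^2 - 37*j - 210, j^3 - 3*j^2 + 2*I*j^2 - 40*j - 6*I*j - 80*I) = j + 5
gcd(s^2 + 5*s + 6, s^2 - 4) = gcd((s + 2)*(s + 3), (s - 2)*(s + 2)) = s + 2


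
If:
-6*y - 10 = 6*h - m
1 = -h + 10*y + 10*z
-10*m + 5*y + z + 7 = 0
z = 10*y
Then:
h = -685/443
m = 1534/2215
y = -11/2215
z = -22/443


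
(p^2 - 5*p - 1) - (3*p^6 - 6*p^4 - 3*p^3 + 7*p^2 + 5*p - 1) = -3*p^6 + 6*p^4 + 3*p^3 - 6*p^2 - 10*p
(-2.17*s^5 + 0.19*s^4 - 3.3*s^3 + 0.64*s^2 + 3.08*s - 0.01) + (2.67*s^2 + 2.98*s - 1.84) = -2.17*s^5 + 0.19*s^4 - 3.3*s^3 + 3.31*s^2 + 6.06*s - 1.85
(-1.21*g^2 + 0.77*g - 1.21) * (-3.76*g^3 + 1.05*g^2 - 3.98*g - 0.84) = 4.5496*g^5 - 4.1657*g^4 + 10.1739*g^3 - 3.3187*g^2 + 4.169*g + 1.0164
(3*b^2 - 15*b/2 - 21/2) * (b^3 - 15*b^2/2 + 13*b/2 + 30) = 3*b^5 - 30*b^4 + 261*b^3/4 + 120*b^2 - 1173*b/4 - 315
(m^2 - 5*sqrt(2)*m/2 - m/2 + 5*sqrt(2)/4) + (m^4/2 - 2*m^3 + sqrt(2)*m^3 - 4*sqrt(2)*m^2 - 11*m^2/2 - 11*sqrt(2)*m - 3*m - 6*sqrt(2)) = m^4/2 - 2*m^3 + sqrt(2)*m^3 - 4*sqrt(2)*m^2 - 9*m^2/2 - 27*sqrt(2)*m/2 - 7*m/2 - 19*sqrt(2)/4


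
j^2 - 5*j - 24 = (j - 8)*(j + 3)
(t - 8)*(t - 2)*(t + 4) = t^3 - 6*t^2 - 24*t + 64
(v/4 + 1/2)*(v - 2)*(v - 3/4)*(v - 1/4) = v^4/4 - v^3/4 - 61*v^2/64 + v - 3/16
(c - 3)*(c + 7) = c^2 + 4*c - 21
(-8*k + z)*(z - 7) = -8*k*z + 56*k + z^2 - 7*z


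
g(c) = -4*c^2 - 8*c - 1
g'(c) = -8*c - 8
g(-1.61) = 1.51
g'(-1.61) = 4.88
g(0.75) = -9.25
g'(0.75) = -14.00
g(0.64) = -7.76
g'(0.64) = -13.12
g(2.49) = -45.72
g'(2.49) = -27.92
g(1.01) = -13.16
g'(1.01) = -16.08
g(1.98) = -32.52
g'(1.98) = -23.84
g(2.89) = -57.53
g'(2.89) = -31.12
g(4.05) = -99.01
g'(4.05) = -40.40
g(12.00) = -673.00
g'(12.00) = -104.00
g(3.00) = -61.00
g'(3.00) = -32.00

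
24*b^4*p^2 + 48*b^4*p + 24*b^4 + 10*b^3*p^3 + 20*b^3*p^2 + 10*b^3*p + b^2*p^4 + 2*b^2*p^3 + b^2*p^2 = (4*b + p)*(6*b + p)*(b*p + b)^2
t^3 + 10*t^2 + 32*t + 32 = (t + 2)*(t + 4)^2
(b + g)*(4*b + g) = 4*b^2 + 5*b*g + g^2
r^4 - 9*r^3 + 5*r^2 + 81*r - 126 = (r - 7)*(r - 3)*(r - 2)*(r + 3)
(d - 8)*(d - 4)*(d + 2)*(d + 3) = d^4 - 7*d^3 - 22*d^2 + 88*d + 192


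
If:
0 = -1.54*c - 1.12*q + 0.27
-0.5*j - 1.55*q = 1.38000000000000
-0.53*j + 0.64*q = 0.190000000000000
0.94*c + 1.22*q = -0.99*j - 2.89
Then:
No Solution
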